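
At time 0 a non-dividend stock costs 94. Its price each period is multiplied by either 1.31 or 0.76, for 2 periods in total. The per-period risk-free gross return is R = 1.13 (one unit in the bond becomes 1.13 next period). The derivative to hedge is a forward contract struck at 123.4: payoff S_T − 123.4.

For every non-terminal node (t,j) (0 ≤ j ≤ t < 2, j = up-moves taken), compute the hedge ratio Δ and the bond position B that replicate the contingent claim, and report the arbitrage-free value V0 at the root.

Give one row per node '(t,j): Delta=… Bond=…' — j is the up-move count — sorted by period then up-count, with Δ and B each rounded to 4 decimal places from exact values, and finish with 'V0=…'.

(0,0): Delta=1.0000 Bond=-96.6403
(1,0): Delta=1.0000 Bond=-109.2035
(1,1): Delta=1.0000 Bond=-109.2035
V0=-2.6403

Risk-neutral probability p* = (R−d)/(u−d) = (1.13−0.76)/(1.31−0.76) = 0.6727.
At expiry t=2: V(2,0)=-69.1056, V(2,1)=-29.8136, V(2,2)=37.9134
Node (1,0) S=71.4400: V=(p*·-29.8136+(1−p*)·-69.1056)/1.13=-37.7635; Δ=(-29.8136−-69.1056)/(93.5864−54.2944)=1.0000; B=V−Δ·S=-109.2035
Node (1,1) S=123.1400: V=(p*·37.9134+(1−p*)·-29.8136)/1.13=13.9365; Δ=(37.9134−-29.8136)/(161.3134−93.5864)=1.0000; B=V−Δ·S=-109.2035
Node (0,0) S=94.0000: V=(p*·13.9365+(1−p*)·-37.7635)/1.13=-2.6403; Δ=(13.9365−-37.7635)/(123.1400−71.4400)=1.0000; B=V−Δ·S=-96.6403
Each (Δ,B) replicates both successor values, so the strategy is self-financing and V0 is arbitrage-free.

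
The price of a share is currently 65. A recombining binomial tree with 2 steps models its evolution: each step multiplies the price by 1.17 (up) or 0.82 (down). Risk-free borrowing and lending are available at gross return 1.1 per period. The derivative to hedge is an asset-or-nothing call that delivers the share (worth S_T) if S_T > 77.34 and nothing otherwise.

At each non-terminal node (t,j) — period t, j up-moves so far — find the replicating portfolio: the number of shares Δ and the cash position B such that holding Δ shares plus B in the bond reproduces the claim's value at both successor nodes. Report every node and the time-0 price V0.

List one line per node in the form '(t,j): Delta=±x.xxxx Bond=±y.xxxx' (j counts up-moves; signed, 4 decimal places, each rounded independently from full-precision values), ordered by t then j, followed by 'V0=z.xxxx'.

(0,0): Delta=2.8445 Bond=-137.8274
(1,0): Delta=0.0000 Bond=0.0000
(1,1): Delta=3.3429 Bond=-189.5126
V0=47.0630

Risk-neutral probability p* = (R−d)/(u−d) = (1.1−0.82)/(1.17−0.82) = 0.8000.
At expiry t=2: V(2,0)=0.0000, V(2,1)=0.0000, V(2,2)=88.9785
Node (1,0) S=53.3000: V=(p*·0.0000+(1−p*)·0.0000)/1.1=0.0000; Δ=(0.0000−0.0000)/(62.3610−43.7060)=0.0000; B=V−Δ·S=0.0000
Node (1,1) S=76.0500: V=(p*·88.9785+(1−p*)·0.0000)/1.1=64.7116; Δ=(88.9785−0.0000)/(88.9785−62.3610)=3.3429; B=V−Δ·S=-189.5126
Node (0,0) S=65.0000: V=(p*·64.7116+(1−p*)·0.0000)/1.1=47.0630; Δ=(64.7116−0.0000)/(76.0500−53.3000)=2.8445; B=V−Δ·S=-137.8274
Root portfolio cost Δ·65+B reproduces V0=47.0630.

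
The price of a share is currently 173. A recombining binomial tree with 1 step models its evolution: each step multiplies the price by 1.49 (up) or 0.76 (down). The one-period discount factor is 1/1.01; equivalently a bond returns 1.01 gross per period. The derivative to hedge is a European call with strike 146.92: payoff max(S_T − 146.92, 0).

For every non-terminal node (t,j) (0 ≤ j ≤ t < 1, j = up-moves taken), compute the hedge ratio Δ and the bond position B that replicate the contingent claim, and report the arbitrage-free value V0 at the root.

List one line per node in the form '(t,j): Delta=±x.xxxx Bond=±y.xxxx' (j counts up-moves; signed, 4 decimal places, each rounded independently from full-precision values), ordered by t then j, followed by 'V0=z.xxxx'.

(0,0): Delta=0.8777 Bond=-114.2629
V0=37.5865

Since d<R<u, set p* = (R−d)/(u−d) = 0.3425; price each node as the discounted p*-expectation of its children.
Payoff layer (t=1): V(1,0)=0.0000, V(1,1)=110.8500
  t=0,j=0: stock 173.0000 → up 257.7700 (V=110.8500), down 131.4800 (V=0.0000). Price 37.5865; hedge Δ=0.8777, bond B=-114.2629.
Each (Δ,B) replicates both successor values, so the strategy is self-financing and V0 is arbitrage-free.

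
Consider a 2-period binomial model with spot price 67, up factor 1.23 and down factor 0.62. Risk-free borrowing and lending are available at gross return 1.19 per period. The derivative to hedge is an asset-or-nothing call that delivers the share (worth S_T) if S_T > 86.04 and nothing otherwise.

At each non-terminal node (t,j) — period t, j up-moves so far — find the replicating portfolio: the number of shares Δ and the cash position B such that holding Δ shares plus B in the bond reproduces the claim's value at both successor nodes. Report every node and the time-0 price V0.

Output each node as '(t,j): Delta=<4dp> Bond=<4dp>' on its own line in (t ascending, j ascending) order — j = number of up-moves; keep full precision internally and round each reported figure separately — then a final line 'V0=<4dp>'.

(0,0): Delta=1.9475 Bond=-67.9826
(1,0): Delta=0.0000 Bond=0.0000
(1,1): Delta=2.0164 Bond=-86.5765
V0=62.5002

The replicating-portfolio and risk-neutral prices coincide; use p* = (1.19−0.62)/(1.23−0.62) = 0.9344 for the latter.
Terminal payoffs: V(2,0)=0.0000, V(2,1)=0.0000, V(2,2)=101.3643
(1,0): S=41.5400. Δ = (V_up−V_dn)/(S_up−S_dn) = (0.0000−0.0000)/(51.0942−25.7548) = 0.0000. V = [p*·0.0000 + (1−p*)·0.0000]/1.19 = 0.0000. B = V − Δ·S = 0.0000.
(1,1): S=82.4100. Δ = (V_up−V_dn)/(S_up−S_dn) = (101.3643−0.0000)/(101.3643−51.0942) = 2.0164. V = [p*·101.3643 + (1−p*)·0.0000]/1.19 = 79.5945. B = V − Δ·S = -86.5765.
(0,0): S=67.0000. Δ = (V_up−V_dn)/(S_up−S_dn) = (79.5945−0.0000)/(82.4100−41.5400) = 1.9475. V = [p*·79.5945 + (1−p*)·0.0000]/1.19 = 62.5002. B = V − Δ·S = -67.9826.
Each (Δ,B) replicates both successor values, so the strategy is self-financing and V0 is arbitrage-free.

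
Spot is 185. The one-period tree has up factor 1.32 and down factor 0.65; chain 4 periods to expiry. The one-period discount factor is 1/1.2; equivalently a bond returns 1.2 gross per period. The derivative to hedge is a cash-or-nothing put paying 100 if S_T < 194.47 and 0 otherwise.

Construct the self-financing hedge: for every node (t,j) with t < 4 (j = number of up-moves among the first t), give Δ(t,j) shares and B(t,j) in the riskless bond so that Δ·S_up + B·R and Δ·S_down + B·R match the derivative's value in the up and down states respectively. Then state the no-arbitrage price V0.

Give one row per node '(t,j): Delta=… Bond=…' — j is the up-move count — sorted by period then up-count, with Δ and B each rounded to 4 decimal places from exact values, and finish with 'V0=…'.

Since d<R<u, set p* = (R−d)/(u−d) = 0.8209; price each node as the discounted p*-expectation of its children.
Terminal payoffs: V(4,0)=100.0000, V(4,1)=100.0000, V(4,2)=100.0000, V(4,3)=0.0000, V(4,4)=0.0000
  t=3,j=0: stock 50.8056 → up 67.0634 (V=100.0000), down 33.0237 (V=100.0000). Price 83.3333; hedge Δ=0.0000, bond B=83.3333.
  t=3,j=1: stock 103.1745 → up 136.1903 (V=100.0000), down 67.0634 (V=100.0000). Price 83.3333; hedge Δ=0.0000, bond B=83.3333.
  t=3,j=2: stock 209.5236 → up 276.5712 (V=0.0000), down 136.1903 (V=100.0000). Price 14.9254; hedge Δ=-0.7123, bond B=164.1791.
  t=3,j=3: stock 425.4941 → up 561.6522 (V=0.0000), down 276.5712 (V=0.0000). Price 0.0000; hedge Δ=0.0000, bond B=0.0000.
  t=2,j=0: stock 78.1625 → up 103.1745 (V=83.3333), down 50.8056 (V=83.3333). Price 69.4444; hedge Δ=0.0000, bond B=69.4444.
  t=2,j=1: stock 158.7300 → up 209.5236 (V=14.9254), down 103.1745 (V=83.3333). Price 22.6480; hedge Δ=-0.6432, bond B=124.7494.
  t=2,j=2: stock 322.3440 → up 425.4941 (V=0.0000), down 209.5236 (V=14.9254). Price 2.2277; hedge Δ=-0.0691, bond B=24.5043.
  t=1,j=0: stock 120.2500 → up 158.7300 (V=22.6480), down 78.1625 (V=69.4444). Price 25.8578; hedge Δ=-0.5808, bond B=95.7034.
  t=1,j=1: stock 244.2000 → up 322.3440 (V=2.2277), down 158.7300 (V=22.6480). Price 4.9042; hedge Δ=-0.1248, bond B=35.3822.
  t=0,j=0: stock 185.0000 → up 244.2000 (V=4.9042), down 120.2500 (V=25.8578). Price 7.2142; hedge Δ=-0.1690, bond B=38.4883.
Check: Δ(0,0)·S0 + B(0,0) = 7.2142 = V0.

(0,0): Delta=-0.1690 Bond=38.4883
(1,0): Delta=-0.5808 Bond=95.7034
(1,1): Delta=-0.1248 Bond=35.3822
(2,0): Delta=0.0000 Bond=69.4444
(2,1): Delta=-0.6432 Bond=124.7494
(2,2): Delta=-0.0691 Bond=24.5043
(3,0): Delta=0.0000 Bond=83.3333
(3,1): Delta=0.0000 Bond=83.3333
(3,2): Delta=-0.7123 Bond=164.1791
(3,3): Delta=0.0000 Bond=0.0000
V0=7.2142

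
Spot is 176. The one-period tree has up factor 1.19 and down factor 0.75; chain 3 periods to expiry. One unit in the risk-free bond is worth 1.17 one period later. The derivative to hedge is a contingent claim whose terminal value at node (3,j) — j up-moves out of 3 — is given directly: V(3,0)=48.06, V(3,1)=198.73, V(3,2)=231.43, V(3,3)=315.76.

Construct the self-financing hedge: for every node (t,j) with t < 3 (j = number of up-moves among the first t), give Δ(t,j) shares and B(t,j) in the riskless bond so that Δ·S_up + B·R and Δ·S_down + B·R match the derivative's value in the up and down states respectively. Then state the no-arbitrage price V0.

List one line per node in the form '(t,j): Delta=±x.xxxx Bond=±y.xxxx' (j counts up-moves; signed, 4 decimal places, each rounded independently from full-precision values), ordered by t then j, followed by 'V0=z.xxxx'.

(0,0): Delta=0.7545 Bond=57.3624
(1,0): Delta=0.5601 Bond=92.7770
(1,1): Delta=0.7604 Bond=65.8920
(2,0): Delta=3.4589 Bond=-178.4307
(2,1): Delta=0.4731 Bond=122.2148
(2,2): Delta=0.7690 Bond=74.9450
V0=190.1611

Risk-neutral probability p* = (R−d)/(u−d) = (1.17−0.75)/(1.19−0.75) = 0.9545.
At expiry t=3: V(3,0)=48.0600, V(3,1)=198.7300, V(3,2)=231.4300, V(3,3)=315.7600
(2,0): S=99.0000. Δ = (V_up−V_dn)/(S_up−S_dn) = (198.7300−48.0600)/(117.8100−74.2500) = 3.4589. V = [p*·198.7300 + (1−p*)·48.0600]/1.17 = 164.0012. B = V − Δ·S = -178.4307.
(2,1): S=157.0800. Δ = (V_up−V_dn)/(S_up−S_dn) = (231.4300−198.7300)/(186.9252−117.8100) = 0.4731. V = [p*·231.4300 + (1−p*)·198.7300]/1.17 = 196.5330. B = V − Δ·S = 122.2148.
(2,2): S=249.2336. Δ = (V_up−V_dn)/(S_up−S_dn) = (315.7600−231.4300)/(296.5880−186.9252) = 0.7690. V = [p*·315.7600 + (1−p*)·231.4300]/1.17 = 266.6041. B = V − Δ·S = 74.9450.
(1,0): S=132.0000. Δ = (V_up−V_dn)/(S_up−S_dn) = (196.5330−164.0012)/(157.0800−99.0000) = 0.5601. V = [p*·196.5330 + (1−p*)·164.0012]/1.17 = 166.7131. B = V − Δ·S = 92.7770.
(1,1): S=209.4400. Δ = (V_up−V_dn)/(S_up−S_dn) = (266.6041−196.5330)/(249.2336−157.0800) = 0.7604. V = [p*·266.6041 + (1−p*)·196.5330]/1.17 = 225.1445. B = V − Δ·S = 65.8920.
(0,0): S=176.0000. Δ = (V_up−V_dn)/(S_up−S_dn) = (225.1445−166.7131)/(209.4400−132.0000) = 0.7545. V = [p*·225.1445 + (1−p*)·166.7131]/1.17 = 190.1611. B = V − Δ·S = 57.3624.
The time-0 hedge costs 190.1611, which is the no-arbitrage price.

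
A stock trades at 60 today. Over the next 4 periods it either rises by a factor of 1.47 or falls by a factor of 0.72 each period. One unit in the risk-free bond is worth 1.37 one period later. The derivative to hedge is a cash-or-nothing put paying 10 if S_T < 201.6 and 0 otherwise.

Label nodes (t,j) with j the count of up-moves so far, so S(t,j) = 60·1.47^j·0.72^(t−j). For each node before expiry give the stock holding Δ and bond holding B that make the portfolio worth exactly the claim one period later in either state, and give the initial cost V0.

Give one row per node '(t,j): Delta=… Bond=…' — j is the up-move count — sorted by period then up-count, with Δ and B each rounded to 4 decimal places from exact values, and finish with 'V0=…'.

Risk-neutral probability p* = (R−d)/(u−d) = (1.37−0.72)/(1.47−0.72) = 0.8667.
Payoff layer (t=4): V(4,0)=10.0000, V(4,1)=10.0000, V(4,2)=10.0000, V(4,3)=10.0000, V(4,4)=0.0000
Node (3,0) S=22.3949: V=(p*·10.0000+(1−p*)·10.0000)/1.37=7.2993; Δ=(10.0000−10.0000)/(32.9205−16.1243)=0.0000; B=V−Δ·S=7.2993
Node (3,1) S=45.7229: V=(p*·10.0000+(1−p*)·10.0000)/1.37=7.2993; Δ=(10.0000−10.0000)/(67.2126−32.9205)=0.0000; B=V−Δ·S=7.2993
Node (3,2) S=93.3509: V=(p*·10.0000+(1−p*)·10.0000)/1.37=7.2993; Δ=(10.0000−10.0000)/(137.2258−67.2126)=0.0000; B=V−Δ·S=7.2993
Node (3,3) S=190.5914: V=(p*·0.0000+(1−p*)·10.0000)/1.37=0.9732; Δ=(0.0000−10.0000)/(280.1693−137.2258)=-0.0700; B=V−Δ·S=14.3066
Node (2,0) S=31.1040: V=(p*·7.2993+(1−p*)·7.2993)/1.37=5.3279; Δ=(7.2993−7.2993)/(45.7229−22.3949)=0.0000; B=V−Δ·S=5.3279
Node (2,1) S=63.5040: V=(p*·7.2993+(1−p*)·7.2993)/1.37=5.3279; Δ=(7.2993−7.2993)/(93.3509−45.7229)=0.0000; B=V−Δ·S=5.3279
Node (2,2) S=129.6540: V=(p*·0.9732+(1−p*)·7.2993)/1.37=1.3261; Δ=(0.9732−7.2993)/(190.5914−93.3509)=-0.0651; B=V−Δ·S=9.7608
Node (1,0) S=43.2000: V=(p*·5.3279+(1−p*)·5.3279)/1.37=3.8890; Δ=(5.3279−5.3279)/(63.5040−31.1040)=0.0000; B=V−Δ·S=3.8890
Node (1,1) S=88.2000: V=(p*·1.3261+(1−p*)·5.3279)/1.37=1.3574; Δ=(1.3261−5.3279)/(129.6540−63.5040)=-0.0605; B=V−Δ·S=6.6932
Node (0,0) S=60.0000: V=(p*·1.3574+(1−p*)·3.8890)/1.37=1.2372; Δ=(1.3574−3.8890)/(88.2000−43.2000)=-0.0563; B=V−Δ·S=4.6127
Root portfolio cost Δ·60+B reproduces V0=1.2372.

(0,0): Delta=-0.0563 Bond=4.6127
(1,0): Delta=0.0000 Bond=3.8890
(1,1): Delta=-0.0605 Bond=6.6932
(2,0): Delta=0.0000 Bond=5.3279
(2,1): Delta=0.0000 Bond=5.3279
(2,2): Delta=-0.0651 Bond=9.7608
(3,0): Delta=0.0000 Bond=7.2993
(3,1): Delta=0.0000 Bond=7.2993
(3,2): Delta=0.0000 Bond=7.2993
(3,3): Delta=-0.0700 Bond=14.3066
V0=1.2372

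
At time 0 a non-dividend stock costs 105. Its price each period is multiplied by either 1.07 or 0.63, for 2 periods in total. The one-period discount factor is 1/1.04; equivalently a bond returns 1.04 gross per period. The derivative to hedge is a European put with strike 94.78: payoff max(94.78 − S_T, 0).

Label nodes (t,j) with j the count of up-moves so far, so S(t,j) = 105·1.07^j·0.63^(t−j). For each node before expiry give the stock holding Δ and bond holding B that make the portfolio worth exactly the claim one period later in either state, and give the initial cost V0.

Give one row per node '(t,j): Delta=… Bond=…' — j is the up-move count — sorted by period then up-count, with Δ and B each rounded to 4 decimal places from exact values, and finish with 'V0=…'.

(0,0): Delta=-0.5067 Bond=56.2550
(1,0): Delta=-1.0000 Bond=91.1346
(1,1): Delta=-0.4855 Bond=56.1177
V0=3.0477

No-arbitrage ⇒ martingale measure with p* = (R−d)/(u−d) = 0.9318.
Terminal payoffs: V(2,0)=53.1055, V(2,1)=23.9995, V(2,2)=0.0000
(1,0): S=66.1500. Δ = (V_up−V_dn)/(S_up−S_dn) = (23.9995−53.1055)/(70.7805−41.6745) = -1.0000. V = [p*·23.9995 + (1−p*)·53.1055]/1.04 = 24.9846. B = V − Δ·S = 91.1346.
(1,1): S=112.3500. Δ = (V_up−V_dn)/(S_up−S_dn) = (0.0000−23.9995)/(120.2145−70.7805) = -0.4855. V = [p*·0.0000 + (1−p*)·23.9995]/1.04 = 1.5734. B = V − Δ·S = 56.1177.
(0,0): S=105.0000. Δ = (V_up−V_dn)/(S_up−S_dn) = (1.5734−24.9846)/(112.3500−66.1500) = -0.5067. V = [p*·1.5734 + (1−p*)·24.9846]/1.04 = 3.0477. B = V − Δ·S = 56.2550.
The time-0 hedge costs 3.0477, which is the no-arbitrage price.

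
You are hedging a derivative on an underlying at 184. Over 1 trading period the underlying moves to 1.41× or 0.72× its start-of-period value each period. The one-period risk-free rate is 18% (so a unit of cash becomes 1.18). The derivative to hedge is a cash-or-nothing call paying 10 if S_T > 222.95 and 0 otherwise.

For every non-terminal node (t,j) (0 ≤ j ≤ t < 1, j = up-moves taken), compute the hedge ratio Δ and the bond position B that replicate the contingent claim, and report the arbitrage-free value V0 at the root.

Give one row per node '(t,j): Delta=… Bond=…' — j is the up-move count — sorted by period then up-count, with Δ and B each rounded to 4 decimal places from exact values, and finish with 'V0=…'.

(0,0): Delta=0.0788 Bond=-8.8430
V0=5.6497

Under the risk-neutral measure, an up-move has probability p* = (R−d)/(u−d) = 0.6667 and values discount at R = 1.18.
Terminal values V(1,·): V(1,0)=0.0000, V(1,1)=10.0000
  t=0,j=0: stock 184.0000 → up 259.4400 (V=10.0000), down 132.4800 (V=0.0000). Price 5.6497; hedge Δ=0.0788, bond B=-8.8430.
The time-0 hedge costs 5.6497, which is the no-arbitrage price.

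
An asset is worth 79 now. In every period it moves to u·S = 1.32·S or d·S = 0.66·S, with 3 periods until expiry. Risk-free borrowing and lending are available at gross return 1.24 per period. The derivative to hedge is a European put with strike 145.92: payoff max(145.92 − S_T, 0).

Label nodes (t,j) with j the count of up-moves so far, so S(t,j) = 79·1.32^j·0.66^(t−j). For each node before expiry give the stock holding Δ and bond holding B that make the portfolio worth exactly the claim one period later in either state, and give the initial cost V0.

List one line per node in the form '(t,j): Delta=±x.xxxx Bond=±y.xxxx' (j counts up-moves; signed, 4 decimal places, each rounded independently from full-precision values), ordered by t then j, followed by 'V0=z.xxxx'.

(0,0): Delta=-0.6554 Bond=62.0417
(1,0): Delta=-1.0000 Bond=94.9011
(1,1): Delta=-0.6316 Bond=74.4532
(2,0): Delta=-1.0000 Bond=117.6774
(2,1): Delta=-1.0000 Bond=117.6774
(2,2): Delta=-0.6062 Bond=88.8246
V0=10.2681

Under the risk-neutral measure, an up-move has probability p* = (R−d)/(u−d) = 0.8788 and values discount at R = 1.24.
Terminal payoffs: V(3,0)=123.2078, V(3,1)=100.4956, V(3,2)=55.0713, V(3,3)=0.0000
(2,0): S=34.4124. Δ = (V_up−V_dn)/(S_up−S_dn) = (100.4956−123.2078)/(45.4244−22.7122) = -1.0000. V = [p*·100.4956 + (1−p*)·123.2078]/1.24 = 83.2650. B = V − Δ·S = 117.6774.
(2,1): S=68.8248. Δ = (V_up−V_dn)/(S_up−S_dn) = (55.0713−100.4956)/(90.8487−45.4244) = -1.0000. V = [p*·55.0713 + (1−p*)·100.4956]/1.24 = 48.8526. B = V − Δ·S = 117.6774.
(2,2): S=137.6496. Δ = (V_up−V_dn)/(S_up−S_dn) = (0.0000−55.0713)/(181.6975−90.8487) = -0.6062. V = [p*·0.0000 + (1−p*)·55.0713]/1.24 = 5.3833. B = V − Δ·S = 88.8246.
(1,0): S=52.1400. Δ = (V_up−V_dn)/(S_up−S_dn) = (48.8526−83.2650)/(68.8248−34.4124) = -1.0000. V = [p*·48.8526 + (1−p*)·83.2650]/1.24 = 42.7611. B = V − Δ·S = 94.9011.
(1,1): S=104.2800. Δ = (V_up−V_dn)/(S_up−S_dn) = (5.3833−48.8526)/(137.6496−68.8248) = -0.6316. V = [p*·5.3833 + (1−p*)·48.8526]/1.24 = 8.5906. B = V − Δ·S = 74.4532.
(0,0): S=79.0000. Δ = (V_up−V_dn)/(S_up−S_dn) = (8.5906−42.7611)/(104.2800−52.1400) = -0.6554. V = [p*·8.5906 + (1−p*)·42.7611]/1.24 = 10.2681. B = V − Δ·S = 62.0417.
Self-financing check: at every node Δ·S+B equals the discounted successor values.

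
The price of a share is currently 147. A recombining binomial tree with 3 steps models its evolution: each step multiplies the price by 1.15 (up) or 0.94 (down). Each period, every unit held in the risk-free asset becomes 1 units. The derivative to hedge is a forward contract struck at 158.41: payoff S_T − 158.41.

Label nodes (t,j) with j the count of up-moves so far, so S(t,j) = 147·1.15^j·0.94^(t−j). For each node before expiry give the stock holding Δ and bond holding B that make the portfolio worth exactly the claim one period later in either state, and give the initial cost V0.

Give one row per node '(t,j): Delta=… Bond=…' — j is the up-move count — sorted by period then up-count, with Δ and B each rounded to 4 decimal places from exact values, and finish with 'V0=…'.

(0,0): Delta=1.0000 Bond=-158.4100
(1,0): Delta=1.0000 Bond=-158.4100
(1,1): Delta=1.0000 Bond=-158.4100
(2,0): Delta=1.0000 Bond=-158.4100
(2,1): Delta=1.0000 Bond=-158.4100
(2,2): Delta=1.0000 Bond=-158.4100
V0=-11.4100

Risk-neutral probability p* = (R−d)/(u−d) = (1−0.94)/(1.15−0.94) = 0.2857.
Terminal payoffs: V(3,0)=-36.3142, V(3,1)=-9.0374, V(3,2)=24.3330, V(3,3)=65.1586
(2,0): S=129.8892. Δ = (V_up−V_dn)/(S_up−S_dn) = (-9.0374−-36.3142)/(149.3726−122.0958) = 1.0000. V = [p*·-9.0374 + (1−p*)·-36.3142]/1 = -28.5208. B = V − Δ·S = -158.4100.
(2,1): S=158.9070. Δ = (V_up−V_dn)/(S_up−S_dn) = (24.3330−-9.0374)/(182.7430−149.3726) = 1.0000. V = [p*·24.3330 + (1−p*)·-9.0374]/1 = 0.4970. B = V − Δ·S = -158.4100.
(2,2): S=194.4075. Δ = (V_up−V_dn)/(S_up−S_dn) = (65.1586−24.3330)/(223.5686−182.7430) = 1.0000. V = [p*·65.1586 + (1−p*)·24.3330]/1 = 35.9975. B = V − Δ·S = -158.4100.
(1,0): S=138.1800. Δ = (V_up−V_dn)/(S_up−S_dn) = (0.4970−-28.5208)/(158.9070−129.8892) = 1.0000. V = [p*·0.4970 + (1−p*)·-28.5208]/1 = -20.2300. B = V − Δ·S = -158.4100.
(1,1): S=169.0500. Δ = (V_up−V_dn)/(S_up−S_dn) = (35.9975−0.4970)/(194.4075−158.9070) = 1.0000. V = [p*·35.9975 + (1−p*)·0.4970]/1 = 10.6400. B = V − Δ·S = -158.4100.
(0,0): S=147.0000. Δ = (V_up−V_dn)/(S_up−S_dn) = (10.6400−-20.2300)/(169.0500−138.1800) = 1.0000. V = [p*·10.6400 + (1−p*)·-20.2300]/1 = -11.4100. B = V − Δ·S = -158.4100.
Self-financing check: at every node Δ·S+B equals the discounted successor values.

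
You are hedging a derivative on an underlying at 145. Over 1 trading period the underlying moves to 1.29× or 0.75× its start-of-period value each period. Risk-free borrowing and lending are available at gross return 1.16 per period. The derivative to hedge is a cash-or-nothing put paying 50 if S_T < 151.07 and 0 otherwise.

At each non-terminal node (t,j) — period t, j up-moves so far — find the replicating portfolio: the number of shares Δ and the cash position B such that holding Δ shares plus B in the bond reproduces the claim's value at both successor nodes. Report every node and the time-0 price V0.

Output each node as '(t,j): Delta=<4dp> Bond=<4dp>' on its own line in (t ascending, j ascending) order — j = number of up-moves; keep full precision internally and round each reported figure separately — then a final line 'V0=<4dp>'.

(0,0): Delta=-0.6386 Bond=102.9693
V0=10.3768

Risk-neutral probability p* = (R−d)/(u−d) = (1.16−0.75)/(1.29−0.75) = 0.7593.
Payoff layer (t=1): V(1,0)=50.0000, V(1,1)=0.0000
Node (0,0) S=145.0000: V=(p*·0.0000+(1−p*)·50.0000)/1.16=10.3768; Δ=(0.0000−50.0000)/(187.0500−108.7500)=-0.6386; B=V−Δ·S=102.9693
Check: Δ(0,0)·S0 + B(0,0) = 10.3768 = V0.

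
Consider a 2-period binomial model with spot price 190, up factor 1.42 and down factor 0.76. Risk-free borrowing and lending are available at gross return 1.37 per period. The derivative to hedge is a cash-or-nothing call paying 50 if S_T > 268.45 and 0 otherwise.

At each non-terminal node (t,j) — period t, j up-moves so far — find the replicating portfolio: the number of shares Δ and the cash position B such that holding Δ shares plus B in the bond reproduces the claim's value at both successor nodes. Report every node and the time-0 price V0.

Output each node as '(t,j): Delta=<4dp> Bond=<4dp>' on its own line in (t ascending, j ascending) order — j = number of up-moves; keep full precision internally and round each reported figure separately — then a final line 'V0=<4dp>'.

Under the risk-neutral measure, an up-move has probability p* = (R−d)/(u−d) = 0.9242 and values discount at R = 1.37.
At expiry t=2: V(2,0)=0.0000, V(2,1)=0.0000, V(2,2)=50.0000
  t=1,j=0: stock 144.4000 → up 205.0480 (V=0.0000), down 109.7440 (V=0.0000). Price 0.0000; hedge Δ=0.0000, bond B=0.0000.
  t=1,j=1: stock 269.8000 → up 383.1160 (V=50.0000), down 205.0480 (V=0.0000). Price 33.7315; hedge Δ=0.2808, bond B=-42.0261.
  t=0,j=0: stock 190.0000 → up 269.8000 (V=33.7315), down 144.4000 (V=0.0000). Price 22.7562; hedge Δ=0.2690, bond B=-28.3520.
Check: Δ(0,0)·S0 + B(0,0) = 22.7562 = V0.

(0,0): Delta=0.2690 Bond=-28.3520
(1,0): Delta=0.0000 Bond=0.0000
(1,1): Delta=0.2808 Bond=-42.0261
V0=22.7562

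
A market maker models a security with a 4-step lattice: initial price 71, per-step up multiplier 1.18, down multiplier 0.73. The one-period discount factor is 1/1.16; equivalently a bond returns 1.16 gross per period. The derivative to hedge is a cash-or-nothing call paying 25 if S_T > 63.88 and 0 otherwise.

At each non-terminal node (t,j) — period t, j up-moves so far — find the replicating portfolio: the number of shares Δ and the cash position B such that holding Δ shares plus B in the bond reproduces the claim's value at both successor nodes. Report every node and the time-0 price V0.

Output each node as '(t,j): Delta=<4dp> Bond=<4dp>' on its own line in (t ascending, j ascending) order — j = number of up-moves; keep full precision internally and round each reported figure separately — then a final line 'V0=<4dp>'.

Risk-neutral probability p* = (R−d)/(u−d) = (1.16−0.73)/(1.18−0.73) = 0.9556.
Terminal values V(4,·): V(4,0)=0.0000, V(4,1)=0.0000, V(4,2)=0.0000, V(4,3)=25.0000, V(4,4)=25.0000
  t=3,j=0: stock 27.6202 → up 32.5918 (V=0.0000), down 20.1628 (V=0.0000). Price 0.0000; hedge Δ=0.0000, bond B=0.0000.
  t=3,j=1: stock 44.6464 → up 52.6827 (V=0.0000), down 32.5918 (V=0.0000). Price 0.0000; hedge Δ=0.0000, bond B=0.0000.
  t=3,j=2: stock 72.1681 → up 85.1583 (V=25.0000), down 52.6827 (V=0.0000). Price 20.5939; hedge Δ=0.7698, bond B=-34.9617.
  t=3,j=3: stock 116.6553 → up 137.6532 (V=25.0000), down 85.1583 (V=25.0000). Price 21.5517; hedge Δ=0.0000, bond B=21.5517.
  t=2,j=0: stock 37.8359 → up 44.6464 (V=0.0000), down 27.6202 (V=0.0000). Price 0.0000; hedge Δ=0.0000, bond B=0.0000.
  t=2,j=1: stock 61.1594 → up 72.1681 (V=20.5939), down 44.6464 (V=0.0000). Price 16.9643; hedge Δ=0.7483, bond B=-28.7999.
  t=2,j=2: stock 98.8604 → up 116.6553 (V=21.5517), down 72.1681 (V=20.5939). Price 18.5424; hedge Δ=0.0215, bond B=16.4138.
  t=1,j=0: stock 51.8300 → up 61.1594 (V=16.9643), down 37.8359 (V=0.0000). Price 13.9744; hedge Δ=0.7273, bond B=-23.7240.
  t=1,j=1: stock 83.7800 → up 98.8604 (V=18.5424), down 61.1594 (V=16.9643). Price 15.9243; hedge Δ=0.0419, bond B=12.4175.
  t=0,j=0: stock 71.0000 → up 83.7800 (V=15.9243), down 51.8300 (V=13.9744). Price 13.6532; hedge Δ=0.0610, bond B=9.3200.
The time-0 hedge costs 13.6532, which is the no-arbitrage price.

(0,0): Delta=0.0610 Bond=9.3200
(1,0): Delta=0.7273 Bond=-23.7240
(1,1): Delta=0.0419 Bond=12.4175
(2,0): Delta=0.0000 Bond=0.0000
(2,1): Delta=0.7483 Bond=-28.7999
(2,2): Delta=0.0215 Bond=16.4138
(3,0): Delta=0.0000 Bond=0.0000
(3,1): Delta=0.0000 Bond=0.0000
(3,2): Delta=0.7698 Bond=-34.9617
(3,3): Delta=0.0000 Bond=21.5517
V0=13.6532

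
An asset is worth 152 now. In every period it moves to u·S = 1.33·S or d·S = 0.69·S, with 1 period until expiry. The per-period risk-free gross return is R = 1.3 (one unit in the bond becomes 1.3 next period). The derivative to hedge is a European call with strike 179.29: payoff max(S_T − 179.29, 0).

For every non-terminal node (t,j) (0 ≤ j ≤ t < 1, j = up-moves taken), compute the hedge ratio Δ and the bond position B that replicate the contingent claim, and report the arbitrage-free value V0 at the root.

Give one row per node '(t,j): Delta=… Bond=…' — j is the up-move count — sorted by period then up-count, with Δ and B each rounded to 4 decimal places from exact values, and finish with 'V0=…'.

Since d<R<u, set p* = (R−d)/(u−d) = 0.9531; price each node as the discounted p*-expectation of its children.
Terminal values V(1,·): V(1,0)=0.0000, V(1,1)=22.8700
(0,0): S=152.0000. Δ = (V_up−V_dn)/(S_up−S_dn) = (22.8700−0.0000)/(202.1600−104.8800) = 0.2351. V = [p*·22.8700 + (1−p*)·0.0000]/1.3 = 16.7677. B = V − Δ·S = -18.9667.
Each (Δ,B) replicates both successor values, so the strategy is self-financing and V0 is arbitrage-free.

(0,0): Delta=0.2351 Bond=-18.9667
V0=16.7677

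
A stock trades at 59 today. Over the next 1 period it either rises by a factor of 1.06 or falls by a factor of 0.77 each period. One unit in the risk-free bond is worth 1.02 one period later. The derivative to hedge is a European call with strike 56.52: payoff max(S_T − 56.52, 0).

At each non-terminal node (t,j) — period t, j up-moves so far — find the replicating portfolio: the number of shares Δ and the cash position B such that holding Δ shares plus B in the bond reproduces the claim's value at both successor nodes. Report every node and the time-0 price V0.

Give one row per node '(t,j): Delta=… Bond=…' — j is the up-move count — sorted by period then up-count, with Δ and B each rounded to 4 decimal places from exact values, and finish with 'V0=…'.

(0,0): Delta=0.3518 Bond=-15.6707
V0=5.0879

The replicating-portfolio and risk-neutral prices coincide; use p* = (1.02−0.77)/(1.06−0.77) = 0.8621 for the latter.
Terminal payoffs: V(1,0)=0.0000, V(1,1)=6.0200
Node (0,0) S=59.0000: V=(p*·6.0200+(1−p*)·0.0000)/1.02=5.0879; Δ=(6.0200−0.0000)/(62.5400−45.4300)=0.3518; B=V−Δ·S=-15.6707
Root portfolio cost Δ·59+B reproduces V0=5.0879.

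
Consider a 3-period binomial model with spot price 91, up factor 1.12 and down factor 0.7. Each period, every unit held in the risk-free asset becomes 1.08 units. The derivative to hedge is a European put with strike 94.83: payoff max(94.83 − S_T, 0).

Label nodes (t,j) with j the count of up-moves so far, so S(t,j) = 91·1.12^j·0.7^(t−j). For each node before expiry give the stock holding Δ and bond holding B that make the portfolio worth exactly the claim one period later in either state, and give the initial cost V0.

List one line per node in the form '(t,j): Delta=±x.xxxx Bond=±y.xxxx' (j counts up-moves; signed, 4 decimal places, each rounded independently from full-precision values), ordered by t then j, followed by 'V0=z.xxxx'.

(0,0): Delta=-0.3937 Bond=39.5187
(1,0): Delta=-1.0000 Bond=81.3014
(1,1): Delta=-0.3538 Bond=38.6148
(2,0): Delta=-1.0000 Bond=87.8056
(2,1): Delta=-1.0000 Bond=87.8056
(2,2): Delta=-0.3113 Bond=36.8512
V0=3.6919

The replicating-portfolio and risk-neutral prices coincide; use p* = (1.08−0.7)/(1.12−0.7) = 0.9048 for the latter.
Terminal payoffs: V(3,0)=63.6170, V(3,1)=44.8892, V(3,2)=14.9247, V(3,3)=0.0000
  t=2,j=0: stock 44.5900 → up 49.9408 (V=44.8892), down 31.2130 (V=63.6170). Price 43.2156; hedge Δ=-1.0000, bond B=87.8056.
  t=2,j=1: stock 71.3440 → up 79.9053 (V=14.9247), down 49.9408 (V=44.8892). Price 16.4616; hedge Δ=-1.0000, bond B=87.8056.
  t=2,j=2: stock 114.1504 → up 127.8484 (V=0.0000), down 79.9053 (V=14.9247). Price 1.3161; hedge Δ=-0.3113, bond B=36.8512.
  t=1,j=0: stock 63.7000 → up 71.3440 (V=16.4616), down 44.5900 (V=43.2156). Price 17.6014; hedge Δ=-1.0000, bond B=81.3014.
  t=1,j=1: stock 101.9200 → up 114.1504 (V=1.3161), down 71.3440 (V=16.4616). Price 2.5542; hedge Δ=-0.3538, bond B=38.6148.
  t=0,j=0: stock 91.0000 → up 101.9200 (V=2.5542), down 63.7000 (V=17.6014). Price 3.6919; hedge Δ=-0.3937, bond B=39.5187.
Each (Δ,B) replicates both successor values, so the strategy is self-financing and V0 is arbitrage-free.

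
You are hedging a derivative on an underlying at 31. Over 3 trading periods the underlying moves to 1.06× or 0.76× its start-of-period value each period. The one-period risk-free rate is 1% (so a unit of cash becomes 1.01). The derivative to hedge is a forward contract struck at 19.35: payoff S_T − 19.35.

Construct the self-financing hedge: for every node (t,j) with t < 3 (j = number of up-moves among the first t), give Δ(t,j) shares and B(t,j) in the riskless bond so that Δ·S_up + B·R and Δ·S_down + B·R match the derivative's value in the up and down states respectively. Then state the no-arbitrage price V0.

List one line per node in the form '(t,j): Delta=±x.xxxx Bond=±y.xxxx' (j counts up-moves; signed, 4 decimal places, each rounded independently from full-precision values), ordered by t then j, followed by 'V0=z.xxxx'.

Risk-neutral probability p* = (R−d)/(u−d) = (1.01−0.76)/(1.06−0.76) = 0.8333.
Payoff layer (t=3): V(3,0)=-5.7417, V(3,1)=-0.3701, V(3,2)=7.1220, V(3,3)=17.5715
Node (2,0) S=17.9056: V=(p*·-0.3701+(1−p*)·-5.7417)/1.01=-1.2528; Δ=(-0.3701−-5.7417)/(18.9799−13.6083)=1.0000; B=V−Δ·S=-19.1584
Node (2,1) S=24.9736: V=(p*·7.1220+(1−p*)·-0.3701)/1.01=5.8152; Δ=(7.1220−-0.3701)/(26.4720−18.9799)=1.0000; B=V−Δ·S=-19.1584
Node (2,2) S=34.8316: V=(p*·17.5715+(1−p*)·7.1220)/1.01=15.6732; Δ=(17.5715−7.1220)/(36.9215−26.4720)=1.0000; B=V−Δ·S=-19.1584
Node (1,0) S=23.5600: V=(p*·5.8152+(1−p*)·-1.2528)/1.01=4.5913; Δ=(5.8152−-1.2528)/(24.9736−17.9056)=1.0000; B=V−Δ·S=-18.9687
Node (1,1) S=32.8600: V=(p*·15.6732+(1−p*)·5.8152)/1.01=13.8913; Δ=(15.6732−5.8152)/(34.8316−24.9736)=1.0000; B=V−Δ·S=-18.9687
Node (0,0) S=31.0000: V=(p*·13.8913+(1−p*)·4.5913)/1.01=12.2191; Δ=(13.8913−4.5913)/(32.8600−23.5600)=1.0000; B=V−Δ·S=-18.7809
Check: Δ(0,0)·S0 + B(0,0) = 12.2191 = V0.

(0,0): Delta=1.0000 Bond=-18.7809
(1,0): Delta=1.0000 Bond=-18.9687
(1,1): Delta=1.0000 Bond=-18.9687
(2,0): Delta=1.0000 Bond=-19.1584
(2,1): Delta=1.0000 Bond=-19.1584
(2,2): Delta=1.0000 Bond=-19.1584
V0=12.2191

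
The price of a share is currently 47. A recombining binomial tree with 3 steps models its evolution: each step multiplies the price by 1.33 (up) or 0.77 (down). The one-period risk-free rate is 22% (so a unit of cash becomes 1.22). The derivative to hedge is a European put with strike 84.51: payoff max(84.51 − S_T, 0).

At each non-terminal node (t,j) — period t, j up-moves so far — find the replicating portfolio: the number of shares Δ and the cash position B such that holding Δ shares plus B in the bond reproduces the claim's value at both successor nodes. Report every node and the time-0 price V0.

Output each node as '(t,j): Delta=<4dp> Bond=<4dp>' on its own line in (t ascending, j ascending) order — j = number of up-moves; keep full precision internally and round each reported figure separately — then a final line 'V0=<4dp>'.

Under the risk-neutral measure, an up-move has probability p* = (R−d)/(u−d) = 0.8036 and values discount at R = 1.22.
Terminal values V(3,·): V(3,0)=63.0529, V(3,1)=47.4478, V(3,2)=20.4935, V(3,3)=0.0000
Node (2,0) S=27.8663: V=(p*·47.4478+(1−p*)·63.0529)/1.22=41.4042; Δ=(47.4478−63.0529)/(37.0622−21.4571)=-1.0000; B=V−Δ·S=69.2705
Node (2,1) S=48.1327: V=(p*·20.4935+(1−p*)·47.4478)/1.22=21.1378; Δ=(20.4935−47.4478)/(64.0165−37.0622)=-1.0000; B=V−Δ·S=69.2705
Node (2,2) S=83.1383: V=(p*·0.0000+(1−p*)·20.4935)/1.22=3.2996; Δ=(0.0000−20.4935)/(110.5739−64.0165)=-0.4402; B=V−Δ·S=39.8952
Node (1,0) S=36.1900: V=(p*·21.1378+(1−p*)·41.4042)/1.22=20.5891; Δ=(21.1378−41.4042)/(48.1327−27.8663)=-1.0000; B=V−Δ·S=56.7791
Node (1,1) S=62.5100: V=(p*·3.2996+(1−p*)·21.1378)/1.22=5.5767; Δ=(3.2996−21.1378)/(83.1383−48.1327)=-0.5096; B=V−Δ·S=37.4306
Node (0,0) S=47.0000: V=(p*·5.5767+(1−p*)·20.5891)/1.22=6.9881; Δ=(5.5767−20.5891)/(62.5100−36.1900)=-0.5704; B=V−Δ·S=33.7960
Check: Δ(0,0)·S0 + B(0,0) = 6.9881 = V0.

(0,0): Delta=-0.5704 Bond=33.7960
(1,0): Delta=-1.0000 Bond=56.7791
(1,1): Delta=-0.5096 Bond=37.4306
(2,0): Delta=-1.0000 Bond=69.2705
(2,1): Delta=-1.0000 Bond=69.2705
(2,2): Delta=-0.4402 Bond=39.8952
V0=6.9881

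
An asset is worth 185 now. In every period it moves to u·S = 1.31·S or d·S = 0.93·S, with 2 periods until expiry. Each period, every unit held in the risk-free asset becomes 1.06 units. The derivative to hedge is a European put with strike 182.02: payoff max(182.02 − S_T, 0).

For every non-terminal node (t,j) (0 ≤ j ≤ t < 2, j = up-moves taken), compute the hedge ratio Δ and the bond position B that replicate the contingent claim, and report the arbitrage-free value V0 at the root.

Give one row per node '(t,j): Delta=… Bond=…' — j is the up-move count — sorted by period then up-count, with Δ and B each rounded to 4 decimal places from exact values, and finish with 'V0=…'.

(0,0): Delta=-0.1943 Bond=44.4346
(1,0): Delta=-0.3367 Bond=71.5931
(1,1): Delta=0.0000 Bond=0.0000
V0=8.4799

The replicating-portfolio and risk-neutral prices coincide; use p* = (1.06−0.93)/(1.31−0.93) = 0.3421 for the latter.
Terminal payoffs: V(2,0)=22.0135, V(2,1)=0.0000, V(2,2)=0.0000
Node (1,0) S=172.0500: V=(p*·0.0000+(1−p*)·22.0135)/1.06=13.6628; Δ=(0.0000−22.0135)/(225.3855−160.0065)=-0.3367; B=V−Δ·S=71.5931
Node (1,1) S=242.3500: V=(p*·0.0000+(1−p*)·0.0000)/1.06=0.0000; Δ=(0.0000−0.0000)/(317.4785−225.3855)=0.0000; B=V−Δ·S=0.0000
Node (0,0) S=185.0000: V=(p*·0.0000+(1−p*)·13.6628)/1.06=8.4799; Δ=(0.0000−13.6628)/(242.3500−172.0500)=-0.1943; B=V−Δ·S=44.4346
Each (Δ,B) replicates both successor values, so the strategy is self-financing and V0 is arbitrage-free.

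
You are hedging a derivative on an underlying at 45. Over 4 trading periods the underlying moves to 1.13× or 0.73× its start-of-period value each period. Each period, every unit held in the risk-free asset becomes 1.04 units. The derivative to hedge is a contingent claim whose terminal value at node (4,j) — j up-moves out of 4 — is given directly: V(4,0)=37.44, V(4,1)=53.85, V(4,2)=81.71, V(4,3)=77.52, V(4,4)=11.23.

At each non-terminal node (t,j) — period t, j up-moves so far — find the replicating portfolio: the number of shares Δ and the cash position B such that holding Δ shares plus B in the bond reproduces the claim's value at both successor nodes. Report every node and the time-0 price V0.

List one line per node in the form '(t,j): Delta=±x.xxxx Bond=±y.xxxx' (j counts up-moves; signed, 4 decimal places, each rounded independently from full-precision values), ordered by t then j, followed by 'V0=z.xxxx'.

The replicating-portfolio and risk-neutral prices coincide; use p* = (1.04−0.73)/(1.13−0.73) = 0.7750 for the latter.
Payoff layer (t=4): V(4,0)=37.4400, V(4,1)=53.8500, V(4,2)=81.7100, V(4,3)=77.5200, V(4,4)=11.2300
  t=3,j=0: stock 17.5058 → up 19.7815 (V=53.8500), down 12.7792 (V=37.4400). Price 48.2286; hedge Δ=2.3435, bond B=7.2036.
  t=3,j=1: stock 27.0980 → up 30.6207 (V=81.7100), down 19.7815 (V=53.8500). Price 72.5399; hedge Δ=2.5703, bond B=2.8899.
  t=3,j=2: stock 41.9462 → up 47.3992 (V=77.5200), down 30.6207 (V=81.7100). Price 75.4450; hedge Δ=-0.2497, bond B=85.9200.
  t=3,j=3: stock 64.9304 → up 73.3713 (V=11.2300), down 47.3992 (V=77.5200). Price 25.1397; hedge Δ=-2.5523, bond B=190.8647.
  t=2,j=0: stock 23.9805 → up 27.0980 (V=72.5399), down 17.5058 (V=48.2286). Price 64.4903; hedge Δ=2.5345, bond B=3.7120.
  t=2,j=1: stock 37.1205 → up 41.9462 (V=75.4450), down 27.0980 (V=72.5399). Price 71.9147; hedge Δ=0.1956, bond B=64.6521.
  t=2,j=2: stock 57.4605 → up 64.9304 (V=25.1397), down 41.9462 (V=75.4450). Price 35.0561; hedge Δ=-2.1887, bond B=160.8193.
  t=1,j=0: stock 32.8500 → up 37.1205 (V=71.9147), down 23.9805 (V=64.4903). Price 67.5425; hedge Δ=0.5650, bond B=48.9813.
  t=1,j=1: stock 50.8500 → up 57.4605 (V=35.0561), down 37.1205 (V=71.9147). Price 41.6820; hedge Δ=-1.8121, bond B=133.8286.
  t=0,j=0: stock 45.0000 → up 50.8500 (V=41.6820), down 32.8500 (V=67.5425). Price 45.6737; hedge Δ=-1.4367, bond B=110.3249.
Root portfolio cost Δ·45+B reproduces V0=45.6737.

(0,0): Delta=-1.4367 Bond=110.3249
(1,0): Delta=0.5650 Bond=48.9813
(1,1): Delta=-1.8121 Bond=133.8286
(2,0): Delta=2.5345 Bond=3.7120
(2,1): Delta=0.1956 Bond=64.6521
(2,2): Delta=-2.1887 Bond=160.8193
(3,0): Delta=2.3435 Bond=7.2036
(3,1): Delta=2.5703 Bond=2.8899
(3,2): Delta=-0.2497 Bond=85.9200
(3,3): Delta=-2.5523 Bond=190.8647
V0=45.6737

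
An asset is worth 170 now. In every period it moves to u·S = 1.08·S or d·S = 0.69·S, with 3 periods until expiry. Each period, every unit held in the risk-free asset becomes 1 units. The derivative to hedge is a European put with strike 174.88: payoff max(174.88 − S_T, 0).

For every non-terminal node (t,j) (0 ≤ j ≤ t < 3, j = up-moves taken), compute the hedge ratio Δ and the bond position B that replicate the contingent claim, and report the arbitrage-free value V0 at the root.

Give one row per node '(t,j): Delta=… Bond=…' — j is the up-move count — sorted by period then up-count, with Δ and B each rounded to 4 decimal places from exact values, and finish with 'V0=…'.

(0,0): Delta=-0.6258 Bond=130.9814
(1,0): Delta=-1.0000 Bond=174.8800
(1,1): Delta=-0.5641 Bond=119.6527
(2,0): Delta=-1.0000 Bond=174.8800
(2,1): Delta=-1.0000 Bond=174.8800
(2,2): Delta=-0.4922 Bond=105.4005
V0=24.6026

No-arbitrage ⇒ martingale measure with p* = (R−d)/(u−d) = 0.7949.
Terminal payoffs: V(3,0)=119.0335, V(3,1)=87.4680, V(3,2)=38.0613, V(3,3)=0.0000
  t=2,j=0: stock 80.9370 → up 87.4120 (V=87.4680), down 55.8465 (V=119.0335). Price 93.9430; hedge Δ=-1.0000, bond B=174.8800.
  t=2,j=1: stock 126.6840 → up 136.8187 (V=38.0613), down 87.4120 (V=87.4680). Price 48.1960; hedge Δ=-1.0000, bond B=174.8800.
  t=2,j=2: stock 198.2880 → up 214.1510 (V=0.0000), down 136.8187 (V=38.0613). Price 7.8074; hedge Δ=-0.4922, bond B=105.4005.
  t=1,j=0: stock 117.3000 → up 126.6840 (V=48.1960), down 80.9370 (V=93.9430). Price 57.5800; hedge Δ=-1.0000, bond B=174.8800.
  t=1,j=1: stock 183.6000 → up 198.2880 (V=7.8074), down 126.6840 (V=48.1960). Price 16.0923; hedge Δ=-0.5641, bond B=119.6527.
  t=0,j=0: stock 170.0000 → up 183.6000 (V=16.0923), down 117.3000 (V=57.5800). Price 24.6026; hedge Δ=-0.6258, bond B=130.9814.
The time-0 hedge costs 24.6026, which is the no-arbitrage price.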